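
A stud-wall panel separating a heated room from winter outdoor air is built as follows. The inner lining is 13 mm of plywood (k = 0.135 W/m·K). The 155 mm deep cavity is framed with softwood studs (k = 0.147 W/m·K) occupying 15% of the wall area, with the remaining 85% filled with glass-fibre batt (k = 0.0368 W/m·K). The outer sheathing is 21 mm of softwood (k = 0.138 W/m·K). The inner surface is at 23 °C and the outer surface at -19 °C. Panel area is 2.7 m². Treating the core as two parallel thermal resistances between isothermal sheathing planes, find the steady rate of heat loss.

Sheathing layers in series; stud and cavity paths in parallel between them.
R_inner = 0.013/(0.135×2.7) = 0.03567 K/W
R_stud  = 0.155/(0.147×0.15×2.7) = 2.604 K/W
R_cav   = 0.155/(0.0368×0.85×2.7) = 1.835 K/W
1/R_core = 1/R_stud + 1/R_cav → R_core = 1.076 K/W
R_outer = 0.021/(0.138×2.7) = 0.05636 K/W
R_total = 1.168 K/W
Q = ΔT/R_total = 42/1.168

Q ≈ 35.9 W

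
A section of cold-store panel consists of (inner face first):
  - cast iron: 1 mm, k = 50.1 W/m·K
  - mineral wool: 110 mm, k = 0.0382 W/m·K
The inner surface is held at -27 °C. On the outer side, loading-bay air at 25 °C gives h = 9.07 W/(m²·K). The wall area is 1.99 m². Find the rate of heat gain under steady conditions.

Q ≈ 34.6 W

Using the resistance-network approach (series):
R_cast iron = L/(kA) = 0.001/(50.1×1.99) = 1.003×10^-5 K/W
R_mineral wool = L/(kA) = 0.11/(0.0382×1.99) = 1.447 K/W
R_outer film = 1/(h_o·A) = 1/(9.07×1.99) = 0.0554 K/W
R_total = 1.502 K/W
Q = ΔT / R_total = 52 / 1.502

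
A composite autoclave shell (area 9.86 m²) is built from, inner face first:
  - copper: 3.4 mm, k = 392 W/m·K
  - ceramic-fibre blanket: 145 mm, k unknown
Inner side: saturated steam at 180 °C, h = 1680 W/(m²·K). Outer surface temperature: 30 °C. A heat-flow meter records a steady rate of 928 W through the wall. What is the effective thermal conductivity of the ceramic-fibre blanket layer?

Treating each layer as a thermal resistance in series:
R_inner film = 1/(h_i·A) = 1/(1680×9.86) = 6.037×10^-5 K/W
R_copper = L/(kA) = 0.0034/(392×9.86) = 8.797×10^-7 K/W
Sum of known resistances R_other = 6.125×10^-5 K/W
Total R = ΔT/Q = 150/928 = 0.1616 K/W
R_ceramic-fibre blanket = R_total − R_other = 0.1616 K/W
k = L/(R·A) = 0.145/(0.1616×9.86)

k ≈ 0.091 W/(m·K)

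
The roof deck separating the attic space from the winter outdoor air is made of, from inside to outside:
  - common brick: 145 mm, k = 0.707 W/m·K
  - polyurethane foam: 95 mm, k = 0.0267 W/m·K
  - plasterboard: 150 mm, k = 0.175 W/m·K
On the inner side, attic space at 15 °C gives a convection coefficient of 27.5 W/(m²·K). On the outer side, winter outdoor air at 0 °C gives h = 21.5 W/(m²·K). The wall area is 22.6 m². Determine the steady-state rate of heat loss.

Series thermal resistances:
R_inner film = 1/(h_i·A) = 1/(27.5×22.6) = 0.001609 K/W
R_common brick = L/(kA) = 0.145/(0.707×22.6) = 0.009075 K/W
R_polyurethane foam = L/(kA) = 0.095/(0.0267×22.6) = 0.1574 K/W
R_plasterboard = L/(kA) = 0.15/(0.175×22.6) = 0.03793 K/W
R_outer film = 1/(h_o·A) = 1/(21.5×22.6) = 0.002058 K/W
R_total = 0.2081 K/W
Q = ΔT / R_total = 15 / 0.2081

Q ≈ 72.1 W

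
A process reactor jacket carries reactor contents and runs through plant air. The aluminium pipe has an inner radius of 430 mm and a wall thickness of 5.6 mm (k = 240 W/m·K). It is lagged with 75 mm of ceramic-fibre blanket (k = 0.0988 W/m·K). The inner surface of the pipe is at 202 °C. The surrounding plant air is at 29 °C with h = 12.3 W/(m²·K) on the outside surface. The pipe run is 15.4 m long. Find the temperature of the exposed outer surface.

Radial resistances (cylindrical: R_cond = ln(r_o/r_i)/(2πkL), R_conv = 1/(h·2πrL)):
R_aluminium pipe wall = ln(435.6/430)/(2π×240×15.4) = 5.572×10^-7 K/W
R_ceramic-fibre blanket = ln(510.6/435.6)/(2π×0.0988×15.4) = 0.01662 K/W
R_outer film = 1/(h_o·2πr_oL) = 1/(12.3×2π×0.5106×15.4) = 0.001646 K/W
R_total = 0.01826 K/W
Q = ΔT/R_total = 173/0.01826
Q = 9470 W
T_interface = T_inner − Q·ΣR(inner→interface) = 202 − 9470×0.01662

T ≈ 44.6 °C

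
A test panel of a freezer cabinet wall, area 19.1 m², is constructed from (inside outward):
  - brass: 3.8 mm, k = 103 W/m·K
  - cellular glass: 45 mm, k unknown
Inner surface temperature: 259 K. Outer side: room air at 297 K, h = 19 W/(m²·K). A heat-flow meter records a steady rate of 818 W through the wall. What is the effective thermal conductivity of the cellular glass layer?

Thermal resistances in series:
R_brass = L/(kA) = 0.0038/(103×19.1) = 1.932×10^-6 K/W
R_outer film = 1/(h_o·A) = 1/(19×19.1) = 0.002756 K/W
Sum of known resistances R_other = 0.002758 K/W
Total R = ΔT/Q = 38/818 = 0.04645 K/W
R_cellular glass = R_total − R_other = 0.0437 K/W
k = L/(R·A) = 0.045/(0.0437×19.1)

k ≈ 0.0539 W/(m·K)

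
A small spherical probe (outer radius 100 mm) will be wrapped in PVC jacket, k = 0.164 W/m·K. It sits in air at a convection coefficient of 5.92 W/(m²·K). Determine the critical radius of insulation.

r_cr ≈ 55.4 mm

For a sphere r_cr = 2k/h = 2×0.164/5.92
r_cr = 55.4 mm; since the bare radius (100 mm) is above r_cr, any added insulation will reduce heat loss.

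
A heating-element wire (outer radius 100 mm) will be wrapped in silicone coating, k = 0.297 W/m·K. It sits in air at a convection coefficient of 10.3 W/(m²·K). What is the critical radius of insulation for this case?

r_cr ≈ 28.8 mm

For a cylinder r_cr = k/h = 0.297/10.3
r_cr = 28.8 mm; since the bare radius (100 mm) is above r_cr, any added insulation will reduce heat loss.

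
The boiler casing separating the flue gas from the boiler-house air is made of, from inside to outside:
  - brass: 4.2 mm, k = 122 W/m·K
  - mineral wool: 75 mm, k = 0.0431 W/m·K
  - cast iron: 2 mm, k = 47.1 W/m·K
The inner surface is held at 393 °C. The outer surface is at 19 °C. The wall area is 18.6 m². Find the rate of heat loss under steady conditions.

Treating each layer as a thermal resistance in series:
R_brass = L/(kA) = 0.0042/(122×18.6) = 1.851×10^-6 K/W
R_mineral wool = L/(kA) = 0.075/(0.0431×18.6) = 0.09356 K/W
R_cast iron = L/(kA) = 0.002/(47.1×18.6) = 2.283×10^-6 K/W
R_total = 0.09356 K/W
Q = ΔT / R_total = 374 / 0.09356

Q ≈ 4000 W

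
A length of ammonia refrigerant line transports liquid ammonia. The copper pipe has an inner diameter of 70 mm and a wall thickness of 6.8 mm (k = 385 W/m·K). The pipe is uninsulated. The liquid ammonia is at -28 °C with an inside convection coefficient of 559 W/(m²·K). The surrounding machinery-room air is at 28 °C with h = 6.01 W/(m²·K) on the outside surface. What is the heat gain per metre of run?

q′ ≈ 87.3 W/m

Treating each annulus and film as a series resistance:
R_inner film = 1/(h_i·2πr₁L) = 1/(559×2π×0.035×1) = 0.008135 K/W
R_copper pipe wall = ln(41.8/35)/(2π×385×1) = 7.34×10^-5 K/W
R_outer film = 1/(h_o·2πr_oL) = 1/(6.01×2π×0.0418×1) = 0.6335 K/W
R_total = 0.6417 K/W
Q = ΔT/R_total = 56/0.6417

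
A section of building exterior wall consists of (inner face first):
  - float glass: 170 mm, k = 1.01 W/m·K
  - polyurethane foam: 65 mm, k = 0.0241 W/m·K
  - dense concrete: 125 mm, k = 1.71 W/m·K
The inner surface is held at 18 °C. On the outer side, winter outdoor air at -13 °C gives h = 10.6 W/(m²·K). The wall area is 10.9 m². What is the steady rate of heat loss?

Treating each layer as a thermal resistance in series:
R_float glass = L/(kA) = 0.17/(1.01×10.9) = 0.01544 K/W
R_polyurethane foam = L/(kA) = 0.065/(0.0241×10.9) = 0.2474 K/W
R_dense concrete = L/(kA) = 0.125/(1.71×10.9) = 0.006706 K/W
R_outer film = 1/(h_o·A) = 1/(10.6×10.9) = 0.008655 K/W
R_total = 0.2782 K/W
Q = ΔT / R_total = 31 / 0.2782

Q ≈ 111 W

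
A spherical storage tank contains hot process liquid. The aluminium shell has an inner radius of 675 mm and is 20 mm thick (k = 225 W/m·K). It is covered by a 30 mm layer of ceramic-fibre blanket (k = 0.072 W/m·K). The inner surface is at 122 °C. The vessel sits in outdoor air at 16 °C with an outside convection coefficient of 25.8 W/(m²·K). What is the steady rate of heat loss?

Q ≈ 1480 W

Spherical conduction: R = (1/r_in − 1/r_out)/(4πk) per layer; series-sum.
R_aluminium shell = (1/0.675 − 1/0.695)/(4π×225) = 1.508×10^-5 K/W
R_ceramic-fibre blanket = (1/0.695 − 1/0.725)/(4π×0.072) = 0.0658 K/W
R_outer film = 1/(h·4πr_o²) = 1/(25.8×4π×0.725²) = 0.005868 K/W
R_total = 0.07169 K/W
Q = ΔT/R_total = 106/0.07169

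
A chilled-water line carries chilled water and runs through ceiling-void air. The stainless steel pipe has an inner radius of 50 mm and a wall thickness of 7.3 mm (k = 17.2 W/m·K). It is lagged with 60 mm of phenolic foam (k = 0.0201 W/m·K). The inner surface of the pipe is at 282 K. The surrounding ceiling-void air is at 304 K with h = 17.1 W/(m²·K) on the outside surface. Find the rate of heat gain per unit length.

q′ ≈ 3.82 W/m

Radial resistances (cylindrical: R_cond = ln(r_o/r_i)/(2πkL), R_conv = 1/(h·2πrL)):
R_stainless steel pipe wall = ln(57.3/50)/(2π×17.2×1) = 0.001261 K/W
R_phenolic foam = ln(117.3/57.3)/(2π×0.0201×1) = 5.673 K/W
R_outer film = 1/(h_o·2πr_oL) = 1/(17.1×2π×0.1173×1) = 0.07935 K/W
R_total = 5.753 K/W
Q = ΔT/R_total = 22/5.753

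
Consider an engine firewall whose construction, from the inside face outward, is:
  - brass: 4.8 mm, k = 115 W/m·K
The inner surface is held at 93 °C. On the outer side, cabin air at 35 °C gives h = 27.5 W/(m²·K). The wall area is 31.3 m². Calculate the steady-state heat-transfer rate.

Thermal resistances in series:
R_brass = L/(kA) = 0.0048/(115×31.3) = 1.334×10^-6 K/W
R_outer film = 1/(h_o·A) = 1/(27.5×31.3) = 0.001162 K/W
R_total = 0.001163 K/W
Q = ΔT / R_total = 58 / 0.001163

Q ≈ 49900 W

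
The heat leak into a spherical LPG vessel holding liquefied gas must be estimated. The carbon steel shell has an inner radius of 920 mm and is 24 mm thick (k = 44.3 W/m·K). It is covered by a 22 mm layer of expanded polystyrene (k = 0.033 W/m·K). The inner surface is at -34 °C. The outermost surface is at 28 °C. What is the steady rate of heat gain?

Each spherical layer contributes R = (1/r_i − 1/r_o)/(4πk):
R_carbon steel shell = (1/0.92 − 1/0.944)/(4π×44.3) = 4.964×10^-5 K/W
R_expanded polystyrene = (1/0.944 − 1/0.966)/(4π×0.033) = 0.05818 K/W
R_total = 0.05823 K/W
Q = ΔT/R_total = 62/0.05823

Q ≈ 1060 W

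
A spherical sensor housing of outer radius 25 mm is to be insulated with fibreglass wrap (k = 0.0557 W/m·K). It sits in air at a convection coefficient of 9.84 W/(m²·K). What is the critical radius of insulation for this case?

r_cr ≈ 11.3 mm

For a sphere r_cr = 2k/h = 2×0.0557/9.84
r_cr = 11.3 mm; since the bare radius (25 mm) is above r_cr, any added insulation will reduce heat loss.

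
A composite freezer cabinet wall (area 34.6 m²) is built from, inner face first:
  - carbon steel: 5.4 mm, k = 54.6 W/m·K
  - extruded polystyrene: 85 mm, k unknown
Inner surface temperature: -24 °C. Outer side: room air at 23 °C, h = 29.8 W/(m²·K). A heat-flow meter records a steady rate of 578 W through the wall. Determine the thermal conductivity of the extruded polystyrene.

Thermal resistances in series:
R_carbon steel = L/(kA) = 0.0054/(54.6×34.6) = 2.858×10^-6 K/W
R_outer film = 1/(h_o·A) = 1/(29.8×34.6) = 9.699×10^-4 K/W
Sum of known resistances R_other = 9.727×10^-4 K/W
Total R = ΔT/Q = 47/578 = 0.08131 K/W
R_extruded polystyrene = R_total − R_other = 0.08034 K/W
k = L/(R·A) = 0.085/(0.08034×34.6)

k ≈ 0.0306 W/(m·K)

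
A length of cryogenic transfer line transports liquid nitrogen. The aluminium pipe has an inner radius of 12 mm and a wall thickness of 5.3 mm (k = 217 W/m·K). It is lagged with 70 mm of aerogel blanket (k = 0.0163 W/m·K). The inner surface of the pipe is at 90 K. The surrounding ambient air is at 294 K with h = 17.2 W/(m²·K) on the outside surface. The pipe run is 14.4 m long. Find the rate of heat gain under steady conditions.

Per-layer cylindrical resistances, series-summed:
R_aluminium pipe wall = ln(17.3/12)/(2π×217×14.4) = 1.863×10^-5 K/W
R_aerogel blanket = ln(87.3/17.3)/(2π×0.0163×14.4) = 1.098 K/W
R_outer film = 1/(h_o·2πr_oL) = 1/(17.2×2π×0.0873×14.4) = 0.007361 K/W
R_total = 1.105 K/W
Q = ΔT/R_total = 204/1.105

Q ≈ 185 W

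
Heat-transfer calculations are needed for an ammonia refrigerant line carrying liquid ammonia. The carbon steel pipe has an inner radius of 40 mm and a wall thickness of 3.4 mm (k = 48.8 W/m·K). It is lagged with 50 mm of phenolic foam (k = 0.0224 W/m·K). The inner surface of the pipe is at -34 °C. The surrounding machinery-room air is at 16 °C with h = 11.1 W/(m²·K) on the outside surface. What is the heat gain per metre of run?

q′ ≈ 8.93 W/m

For a radial system each layer contributes R = ln(r_out/r_in)/(2πkL); films add R = 1/(hA).
R_carbon steel pipe wall = ln(43.4/40)/(2π×48.8×1) = 2.661×10^-4 K/W
R_phenolic foam = ln(93.4/43.4)/(2π×0.0224×1) = 5.446 K/W
R_outer film = 1/(h_o·2πr_oL) = 1/(11.1×2π×0.0934×1) = 0.1535 K/W
R_total = 5.599 K/W
Q = ΔT/R_total = 50/5.599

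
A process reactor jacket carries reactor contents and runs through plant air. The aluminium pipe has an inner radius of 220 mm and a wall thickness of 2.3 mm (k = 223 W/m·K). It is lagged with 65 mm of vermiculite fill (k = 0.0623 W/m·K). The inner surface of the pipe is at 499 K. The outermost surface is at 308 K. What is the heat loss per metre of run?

q′ ≈ 291 W/m

For a radial system each layer contributes R = ln(r_out/r_in)/(2πkL); films add R = 1/(hA).
R_aluminium pipe wall = ln(222.3/220)/(2π×223×1) = 7.423×10^-6 K/W
R_vermiculite fill = ln(287.3/222.3)/(2π×0.0623×1) = 0.6553 K/W
R_total = 0.6553 K/W
Q = ΔT/R_total = 191/0.6553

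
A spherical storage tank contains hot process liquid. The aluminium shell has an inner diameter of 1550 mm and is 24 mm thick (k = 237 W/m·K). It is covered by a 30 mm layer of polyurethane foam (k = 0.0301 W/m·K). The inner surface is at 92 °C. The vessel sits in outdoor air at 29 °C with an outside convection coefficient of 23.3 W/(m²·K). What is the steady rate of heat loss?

For a spherical shell R = (1/r₁ − 1/r₂)/(4πk); film R = 1/(h·4πr²). In series:
R_aluminium shell = (1/0.775 − 1/0.799)/(4π×237) = 1.301×10^-5 K/W
R_polyurethane foam = (1/0.799 − 1/0.829)/(4π×0.0301) = 0.1197 K/W
R_outer film = 1/(h·4πr_o²) = 1/(23.3×4π×0.829²) = 0.00497 K/W
R_total = 0.1247 K/W
Q = ΔT/R_total = 63/0.1247

Q ≈ 505 W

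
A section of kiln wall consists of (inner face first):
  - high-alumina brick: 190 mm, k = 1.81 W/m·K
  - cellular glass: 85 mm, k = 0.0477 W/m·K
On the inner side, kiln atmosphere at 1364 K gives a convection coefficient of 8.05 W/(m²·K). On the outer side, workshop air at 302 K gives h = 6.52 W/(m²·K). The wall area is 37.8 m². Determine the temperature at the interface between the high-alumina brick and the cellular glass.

T ≈ 1250 K

Treating each layer as a thermal resistance in series:
R_inner film = 1/(h_i·A) = 1/(8.05×37.8) = 0.003286 K/W
R_high-alumina brick = L/(kA) = 0.19/(1.81×37.8) = 0.002777 K/W
R_cellular glass = L/(kA) = 0.085/(0.0477×37.8) = 0.04714 K/W
R_outer film = 1/(h_o·A) = 1/(6.52×37.8) = 0.004058 K/W
R_total = 0.05726 K/W;  Q = ΔT/R_total = 1062/0.05726 = 18550 W
T_interface = T_inner − Q·ΣR(inner→interface) = 1364 − 18500×0.006063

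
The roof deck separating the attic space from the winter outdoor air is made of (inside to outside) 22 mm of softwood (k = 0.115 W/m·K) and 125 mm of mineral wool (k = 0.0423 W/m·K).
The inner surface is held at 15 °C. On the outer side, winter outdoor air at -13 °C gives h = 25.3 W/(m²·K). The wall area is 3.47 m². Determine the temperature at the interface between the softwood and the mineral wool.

Thermal resistances in series:
R_softwood = L/(kA) = 0.022/(0.115×3.47) = 0.05513 K/W
R_mineral wool = L/(kA) = 0.125/(0.0423×3.47) = 0.8516 K/W
R_outer film = 1/(h_o·A) = 1/(25.3×3.47) = 0.01139 K/W
R_total = 0.9181 K/W;  Q = ΔT/R_total = 28/0.9181 = 30.5 W
T_interface = T_inner − Q·ΣR(inner→interface) = 15 − 30.5×0.05513

T ≈ 13.3 °C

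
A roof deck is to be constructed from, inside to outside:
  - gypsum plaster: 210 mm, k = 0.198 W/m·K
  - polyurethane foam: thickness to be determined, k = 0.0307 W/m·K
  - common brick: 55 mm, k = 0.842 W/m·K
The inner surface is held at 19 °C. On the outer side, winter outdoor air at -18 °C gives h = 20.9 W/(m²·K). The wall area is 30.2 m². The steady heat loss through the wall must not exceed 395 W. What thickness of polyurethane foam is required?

Series thermal resistances:
R_gypsum plaster = L/(kA) = 0.21/(0.198×30.2) = 0.03512 K/W
R_common brick = L/(kA) = 0.055/(0.842×30.2) = 0.002163 K/W
R_outer film = 1/(h_o·A) = 1/(20.9×30.2) = 0.001584 K/W
Sum of the known resistances R_other = 0.03887 K/W
Required total resistance R_tot = ΔT/Q_allow = 37/395 = 0.09367 K/W
R_polyurethane foam = R_tot − R_other = 0.0548 K/W
L = R·k·A = 0.0548×0.0307×30.2

L ≈ 50.8 mm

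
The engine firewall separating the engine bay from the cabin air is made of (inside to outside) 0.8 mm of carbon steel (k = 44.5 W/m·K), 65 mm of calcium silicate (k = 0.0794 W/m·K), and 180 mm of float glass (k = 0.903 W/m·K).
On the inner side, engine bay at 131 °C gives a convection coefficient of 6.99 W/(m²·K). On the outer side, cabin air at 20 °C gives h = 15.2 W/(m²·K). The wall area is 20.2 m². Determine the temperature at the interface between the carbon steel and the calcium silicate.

Series thermal resistances:
R_inner film = 1/(h_i·A) = 1/(6.99×20.2) = 0.007082 K/W
R_carbon steel = L/(kA) = 0.0008/(44.5×20.2) = 8.9×10^-7 K/W
R_calcium silicate = L/(kA) = 0.065/(0.0794×20.2) = 0.04053 K/W
R_float glass = L/(kA) = 0.18/(0.903×20.2) = 0.009868 K/W
R_outer film = 1/(h_o·A) = 1/(15.2×20.2) = 0.003257 K/W
R_total = 0.06073 K/W;  Q = ΔT/R_total = 111/0.06073 = 1828 W
T_interface = T_inner − Q·ΣR(inner→interface) = 131 − 1830×0.007083

T ≈ 118 °C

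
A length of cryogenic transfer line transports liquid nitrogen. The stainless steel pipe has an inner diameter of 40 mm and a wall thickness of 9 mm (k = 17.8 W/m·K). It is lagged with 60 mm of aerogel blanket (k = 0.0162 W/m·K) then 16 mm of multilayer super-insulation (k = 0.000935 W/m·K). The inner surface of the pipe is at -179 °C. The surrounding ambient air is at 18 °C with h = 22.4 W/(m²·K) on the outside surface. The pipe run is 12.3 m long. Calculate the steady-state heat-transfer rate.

For a radial system each layer contributes R = ln(r_out/r_in)/(2πkL); films add R = 1/(hA).
R_stainless steel pipe wall = ln(29/20)/(2π×17.8×12.3) = 2.701×10^-4 K/W
R_aerogel blanket = ln(89/29)/(2π×0.0162×12.3) = 0.8956 K/W
R_multilayer super-insulation = ln(105/89)/(2π×0.000935×12.3) = 2.288 K/W
R_outer film = 1/(h_o·2πr_oL) = 1/(22.4×2π×0.105×12.3) = 0.005501 K/W
R_total = 3.189 K/W
Q = ΔT/R_total = 197/3.189

Q ≈ 61.8 W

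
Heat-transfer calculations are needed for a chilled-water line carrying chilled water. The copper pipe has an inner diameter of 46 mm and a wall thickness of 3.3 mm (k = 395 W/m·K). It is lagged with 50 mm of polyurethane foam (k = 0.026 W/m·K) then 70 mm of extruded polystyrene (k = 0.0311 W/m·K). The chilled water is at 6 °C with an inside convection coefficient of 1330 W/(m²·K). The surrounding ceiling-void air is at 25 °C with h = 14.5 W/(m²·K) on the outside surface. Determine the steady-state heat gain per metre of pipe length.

Radial resistances (cylindrical: R_cond = ln(r_o/r_i)/(2πkL), R_conv = 1/(h·2πrL)):
R_inner film = 1/(h_i·2πr₁L) = 1/(1330×2π×0.023×1) = 0.005203 K/W
R_copper pipe wall = ln(26.3/23)/(2π×395×1) = 5.402×10^-5 K/W
R_polyurethane foam = ln(76.3/26.3)/(2π×0.026×1) = 6.52 K/W
R_extruded polystyrene = ln(146.3/76.3)/(2π×0.0311×1) = 3.331 K/W
R_outer film = 1/(h_o·2πr_oL) = 1/(14.5×2π×0.1463×1) = 0.07503 K/W
R_total = 9.932 K/W
Q = ΔT/R_total = 19/9.932

q′ ≈ 1.91 W/m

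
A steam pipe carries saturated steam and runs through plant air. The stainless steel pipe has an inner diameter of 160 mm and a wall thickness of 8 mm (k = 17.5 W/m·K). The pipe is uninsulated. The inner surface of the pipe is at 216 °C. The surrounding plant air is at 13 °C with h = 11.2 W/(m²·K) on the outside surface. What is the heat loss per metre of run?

q′ ≈ 1250 W/m

For a radial system each layer contributes R = ln(r_out/r_in)/(2πkL); films add R = 1/(hA).
R_stainless steel pipe wall = ln(88/80)/(2π×17.5×1) = 8.668×10^-4 K/W
R_outer film = 1/(h_o·2πr_oL) = 1/(11.2×2π×0.088×1) = 0.1615 K/W
R_total = 0.1623 K/W
Q = ΔT/R_total = 203/0.1623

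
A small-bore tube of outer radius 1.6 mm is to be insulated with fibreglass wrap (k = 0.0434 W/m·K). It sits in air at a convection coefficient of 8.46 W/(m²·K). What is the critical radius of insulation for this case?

For a cylinder r_cr = k/h = 0.0434/8.46
r_cr = 5.13 mm; since the bare radius (1.6 mm) is below r_cr, adding a thin layer of insulation will *increase* heat loss.

r_cr ≈ 5.13 mm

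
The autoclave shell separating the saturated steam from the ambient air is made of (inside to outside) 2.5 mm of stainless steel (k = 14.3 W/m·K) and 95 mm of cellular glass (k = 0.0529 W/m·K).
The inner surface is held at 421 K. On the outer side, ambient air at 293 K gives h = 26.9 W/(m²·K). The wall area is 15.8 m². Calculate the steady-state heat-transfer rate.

Treating each layer as a thermal resistance in series:
R_stainless steel = L/(kA) = 0.0025/(14.3×15.8) = 1.106×10^-5 K/W
R_cellular glass = L/(kA) = 0.095/(0.0529×15.8) = 0.1137 K/W
R_outer film = 1/(h_o·A) = 1/(26.9×15.8) = 0.002353 K/W
R_total = 0.116 K/W
Q = ΔT / R_total = 128 / 0.116

Q ≈ 1100 W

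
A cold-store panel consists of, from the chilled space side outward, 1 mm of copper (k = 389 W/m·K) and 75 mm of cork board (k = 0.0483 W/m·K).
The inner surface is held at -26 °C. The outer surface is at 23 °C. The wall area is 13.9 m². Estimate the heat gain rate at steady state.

Thermal resistances in series:
R_copper = L/(kA) = 0.001/(389×13.9) = 1.849×10^-7 K/W
R_cork board = L/(kA) = 0.075/(0.0483×13.9) = 0.1117 K/W
R_total = 0.1117 K/W
Q = ΔT / R_total = 49 / 0.1117

Q ≈ 439 W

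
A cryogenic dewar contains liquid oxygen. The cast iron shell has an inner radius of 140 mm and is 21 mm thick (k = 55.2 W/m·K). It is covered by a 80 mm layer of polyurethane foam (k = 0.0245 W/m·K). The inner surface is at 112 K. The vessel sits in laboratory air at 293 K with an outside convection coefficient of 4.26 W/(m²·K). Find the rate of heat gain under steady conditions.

Radial (spherical) resistances in series:
R_cast iron shell = (1/0.14 − 1/0.161)/(4π×55.2) = 0.001343 K/W
R_polyurethane foam = (1/0.161 − 1/0.241)/(4π×0.0245) = 6.697 K/W
R_outer film = 1/(h·4πr_o²) = 1/(4.26×4π×0.241²) = 0.3216 K/W
R_total = 7.02 K/W
Q = ΔT/R_total = 181/7.02

Q ≈ 25.8 W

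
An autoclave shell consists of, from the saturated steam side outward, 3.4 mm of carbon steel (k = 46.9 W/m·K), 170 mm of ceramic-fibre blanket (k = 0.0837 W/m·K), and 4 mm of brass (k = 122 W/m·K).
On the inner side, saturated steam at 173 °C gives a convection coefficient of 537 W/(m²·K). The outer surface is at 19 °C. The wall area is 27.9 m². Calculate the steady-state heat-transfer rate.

Thermal resistances in series:
R_inner film = 1/(h_i·A) = 1/(537×27.9) = 6.675×10^-5 K/W
R_carbon steel = L/(kA) = 0.0034/(46.9×27.9) = 2.598×10^-6 K/W
R_ceramic-fibre blanket = L/(kA) = 0.17/(0.0837×27.9) = 0.0728 K/W
R_brass = L/(kA) = 0.004/(122×27.9) = 1.175×10^-6 K/W
R_total = 0.07287 K/W
Q = ΔT / R_total = 154 / 0.07287

Q ≈ 2110 W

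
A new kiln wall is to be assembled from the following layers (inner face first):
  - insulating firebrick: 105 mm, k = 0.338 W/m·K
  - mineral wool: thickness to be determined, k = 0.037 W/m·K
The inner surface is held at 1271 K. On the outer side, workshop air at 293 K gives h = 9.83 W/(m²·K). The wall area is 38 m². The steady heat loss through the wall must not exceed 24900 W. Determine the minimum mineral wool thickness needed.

L ≈ 40 mm

Treating each layer as a thermal resistance in series:
R_insulating firebrick = L/(kA) = 0.105/(0.338×38) = 0.008175 K/W
R_outer film = 1/(h_o·A) = 1/(9.83×38) = 0.002677 K/W
Sum of the known resistances R_other = 0.01085 K/W
Required total resistance R_tot = ΔT/Q_allow = 978/24900 = 0.03928 K/W
R_mineral wool = R_tot − R_other = 0.02842 K/W
L = R·k·A = 0.02842×0.037×38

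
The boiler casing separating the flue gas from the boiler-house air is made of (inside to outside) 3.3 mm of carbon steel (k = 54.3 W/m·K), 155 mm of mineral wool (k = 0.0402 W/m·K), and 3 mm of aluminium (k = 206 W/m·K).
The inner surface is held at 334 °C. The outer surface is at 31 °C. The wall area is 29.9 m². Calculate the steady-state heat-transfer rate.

Q ≈ 2350 W

Thermal resistances in series:
R_carbon steel = L/(kA) = 0.0033/(54.3×29.9) = 2.033×10^-6 K/W
R_mineral wool = L/(kA) = 0.155/(0.0402×29.9) = 0.129 K/W
R_aluminium = L/(kA) = 0.003/(206×29.9) = 4.871×10^-7 K/W
R_total = 0.129 K/W
Q = ΔT / R_total = 303 / 0.129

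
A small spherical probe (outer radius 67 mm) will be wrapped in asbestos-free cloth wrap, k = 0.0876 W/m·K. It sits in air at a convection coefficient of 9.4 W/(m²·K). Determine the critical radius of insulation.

For a sphere r_cr = 2k/h = 2×0.0876/9.4
r_cr = 18.6 mm; since the bare radius (67 mm) is above r_cr, any added insulation will reduce heat loss.

r_cr ≈ 18.6 mm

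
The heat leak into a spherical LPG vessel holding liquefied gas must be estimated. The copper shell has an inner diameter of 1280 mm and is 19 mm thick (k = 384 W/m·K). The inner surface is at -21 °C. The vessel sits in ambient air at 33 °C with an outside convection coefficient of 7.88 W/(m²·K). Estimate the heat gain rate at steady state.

Spherical conduction: R = (1/r_in − 1/r_out)/(4πk) per layer; series-sum.
R_copper shell = (1/0.64 − 1/0.659)/(4π×384) = 9.336×10^-6 K/W
R_outer film = 1/(h·4πr_o²) = 1/(7.88×4π×0.659²) = 0.02325 K/W
R_total = 0.02326 K/W
Q = ΔT/R_total = 54/0.02326

Q ≈ 2320 W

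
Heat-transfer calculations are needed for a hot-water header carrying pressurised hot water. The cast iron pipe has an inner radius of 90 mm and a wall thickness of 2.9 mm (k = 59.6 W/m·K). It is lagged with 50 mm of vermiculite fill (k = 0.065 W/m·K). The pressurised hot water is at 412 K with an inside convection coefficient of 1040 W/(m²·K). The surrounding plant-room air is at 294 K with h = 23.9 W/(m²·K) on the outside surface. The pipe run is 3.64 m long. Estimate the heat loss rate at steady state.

Q ≈ 389 W

Treating each annulus and film as a series resistance:
R_inner film = 1/(h_i·2πr₁L) = 1/(1040×2π×0.09×3.64) = 4.671×10^-4 K/W
R_cast iron pipe wall = ln(92.9/90)/(2π×59.6×3.64) = 2.327×10^-5 K/W
R_vermiculite fill = ln(142.9/92.9)/(2π×0.065×3.64) = 0.2897 K/W
R_outer film = 1/(h_o·2πr_oL) = 1/(23.9×2π×0.1429×3.64) = 0.0128 K/W
R_total = 0.303 K/W
Q = ΔT/R_total = 118/0.303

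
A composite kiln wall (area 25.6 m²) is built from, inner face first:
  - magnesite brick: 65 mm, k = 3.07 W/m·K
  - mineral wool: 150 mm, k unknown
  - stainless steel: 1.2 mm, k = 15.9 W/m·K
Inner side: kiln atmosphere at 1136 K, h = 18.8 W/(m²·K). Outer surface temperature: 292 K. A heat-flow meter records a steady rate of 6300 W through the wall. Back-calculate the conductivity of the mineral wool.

Model the wall as resistances in series:
R_inner film = 1/(h_i·A) = 1/(18.8×25.6) = 0.002078 K/W
R_magnesite brick = L/(kA) = 0.065/(3.07×25.6) = 8.271×10^-4 K/W
R_stainless steel = L/(kA) = 0.0012/(15.9×25.6) = 2.948×10^-6 K/W
Sum of known resistances R_other = 0.002908 K/W
Total R = ΔT/Q = 844/6300 = 0.134 K/W
R_mineral wool = R_total − R_other = 0.1311 K/W
k = L/(R·A) = 0.15/(0.1311×25.6)

k ≈ 0.0447 W/(m·K)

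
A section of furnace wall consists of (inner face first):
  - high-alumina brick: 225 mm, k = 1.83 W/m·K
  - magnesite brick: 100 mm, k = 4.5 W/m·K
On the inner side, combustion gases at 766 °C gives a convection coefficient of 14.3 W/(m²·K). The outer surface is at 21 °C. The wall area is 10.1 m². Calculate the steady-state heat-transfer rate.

Series thermal resistances:
R_inner film = 1/(h_i·A) = 1/(14.3×10.1) = 0.006924 K/W
R_high-alumina brick = L/(kA) = 0.225/(1.83×10.1) = 0.01217 K/W
R_magnesite brick = L/(kA) = 0.1/(4.5×10.1) = 0.0022 K/W
R_total = 0.0213 K/W
Q = ΔT / R_total = 745 / 0.0213

Q ≈ 35000 W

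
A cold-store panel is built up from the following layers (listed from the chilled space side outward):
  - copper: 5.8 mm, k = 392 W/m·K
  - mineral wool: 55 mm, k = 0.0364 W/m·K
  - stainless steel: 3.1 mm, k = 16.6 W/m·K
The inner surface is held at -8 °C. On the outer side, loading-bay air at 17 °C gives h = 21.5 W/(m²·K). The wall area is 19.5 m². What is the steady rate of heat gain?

Q ≈ 313 W

Using the resistance-network approach (series):
R_copper = L/(kA) = 0.0058/(392×19.5) = 7.588×10^-7 K/W
R_mineral wool = L/(kA) = 0.055/(0.0364×19.5) = 0.07749 K/W
R_stainless steel = L/(kA) = 0.0031/(16.6×19.5) = 9.577×10^-6 K/W
R_outer film = 1/(h_o·A) = 1/(21.5×19.5) = 0.002385 K/W
R_total = 0.07988 K/W
Q = ΔT / R_total = 25 / 0.07988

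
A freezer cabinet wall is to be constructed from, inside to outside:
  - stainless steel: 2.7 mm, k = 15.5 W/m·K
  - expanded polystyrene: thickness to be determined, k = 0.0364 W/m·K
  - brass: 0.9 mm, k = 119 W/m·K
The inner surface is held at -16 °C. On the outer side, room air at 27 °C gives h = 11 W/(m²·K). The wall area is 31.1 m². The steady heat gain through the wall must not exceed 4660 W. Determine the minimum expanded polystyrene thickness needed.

Thermal resistances in series:
R_stainless steel = L/(kA) = 0.0027/(15.5×31.1) = 5.601×10^-6 K/W
R_brass = L/(kA) = 0.0009/(119×31.1) = 2.432×10^-7 K/W
R_outer film = 1/(h_o·A) = 1/(11×31.1) = 0.002923 K/W
Sum of the known resistances R_other = 0.002929 K/W
Required total resistance R_tot = ΔT/Q_allow = 43/4660 = 0.009227 K/W
R_expanded polystyrene = R_tot − R_other = 0.006299 K/W
L = R·k·A = 0.006299×0.0364×31.1

L ≈ 7.13 mm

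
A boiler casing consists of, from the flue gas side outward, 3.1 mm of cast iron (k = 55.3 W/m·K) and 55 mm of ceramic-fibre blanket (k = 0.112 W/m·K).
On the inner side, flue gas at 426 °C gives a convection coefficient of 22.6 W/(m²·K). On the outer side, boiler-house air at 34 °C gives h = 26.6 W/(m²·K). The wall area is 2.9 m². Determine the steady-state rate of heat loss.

Treating each layer as a thermal resistance in series:
R_inner film = 1/(h_i·A) = 1/(22.6×2.9) = 0.01526 K/W
R_cast iron = L/(kA) = 0.0031/(55.3×2.9) = 1.933×10^-5 K/W
R_ceramic-fibre blanket = L/(kA) = 0.055/(0.112×2.9) = 0.1693 K/W
R_outer film = 1/(h_o·A) = 1/(26.6×2.9) = 0.01296 K/W
R_total = 0.1976 K/W
Q = ΔT / R_total = 392 / 0.1976

Q ≈ 1980 W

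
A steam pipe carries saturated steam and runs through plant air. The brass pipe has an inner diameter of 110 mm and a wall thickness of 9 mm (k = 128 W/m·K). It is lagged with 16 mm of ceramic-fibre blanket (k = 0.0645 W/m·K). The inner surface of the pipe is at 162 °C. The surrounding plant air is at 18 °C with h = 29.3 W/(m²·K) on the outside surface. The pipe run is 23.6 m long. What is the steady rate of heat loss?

Q ≈ 5490 W

Radial resistances (cylindrical: R_cond = ln(r_o/r_i)/(2πkL), R_conv = 1/(h·2πrL)):
R_brass pipe wall = ln(64/55)/(2π×128×23.6) = 7.985×10^-6 K/W
R_ceramic-fibre blanket = ln(80/64)/(2π×0.0645×23.6) = 0.02333 K/W
R_outer film = 1/(h_o·2πr_oL) = 1/(29.3×2π×0.08×23.6) = 0.002877 K/W
R_total = 0.02622 K/W
Q = ΔT/R_total = 144/0.02622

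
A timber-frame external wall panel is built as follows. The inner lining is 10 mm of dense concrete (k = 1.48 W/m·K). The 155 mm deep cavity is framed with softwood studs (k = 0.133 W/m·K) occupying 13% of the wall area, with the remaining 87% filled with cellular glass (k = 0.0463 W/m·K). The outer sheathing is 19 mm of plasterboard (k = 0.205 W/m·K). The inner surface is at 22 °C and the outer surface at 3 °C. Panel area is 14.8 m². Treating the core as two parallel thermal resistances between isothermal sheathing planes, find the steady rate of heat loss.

Q ≈ 101 W

Sheathing layers in series; stud and cavity paths in parallel between them.
R_inner = 0.01/(1.48×14.8) = 4.565×10^-4 K/W
R_stud  = 0.155/(0.133×0.13×14.8) = 0.6057 K/W
R_cav   = 0.155/(0.0463×0.87×14.8) = 0.26 K/W
1/R_core = 1/R_stud + 1/R_cav → R_core = 0.1819 K/W
R_outer = 0.019/(0.205×14.8) = 0.006262 K/W
R_total = 0.1886 K/W
Q = ΔT/R_total = 19/0.1886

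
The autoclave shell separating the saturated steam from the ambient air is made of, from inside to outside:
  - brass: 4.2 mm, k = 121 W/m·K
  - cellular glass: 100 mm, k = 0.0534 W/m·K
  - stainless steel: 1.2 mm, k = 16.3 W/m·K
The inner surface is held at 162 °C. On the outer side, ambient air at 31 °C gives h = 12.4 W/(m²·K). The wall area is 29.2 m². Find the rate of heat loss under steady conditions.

Thermal resistances in series:
R_brass = L/(kA) = 0.0042/(121×29.2) = 1.189×10^-6 K/W
R_cellular glass = L/(kA) = 0.1/(0.0534×29.2) = 0.06413 K/W
R_stainless steel = L/(kA) = 0.0012/(16.3×29.2) = 2.521×10^-6 K/W
R_outer film = 1/(h_o·A) = 1/(12.4×29.2) = 0.002762 K/W
R_total = 0.0669 K/W
Q = ΔT / R_total = 131 / 0.0669

Q ≈ 1960 W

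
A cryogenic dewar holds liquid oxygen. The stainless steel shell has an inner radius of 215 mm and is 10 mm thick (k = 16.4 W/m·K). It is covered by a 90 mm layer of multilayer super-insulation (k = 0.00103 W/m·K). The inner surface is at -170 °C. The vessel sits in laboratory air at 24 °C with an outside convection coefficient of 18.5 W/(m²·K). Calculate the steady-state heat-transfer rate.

Radial (spherical) resistances in series:
R_stainless steel shell = (1/0.215 − 1/0.225)/(4π×16.4) = 0.001003 K/W
R_multilayer super-insulation = (1/0.225 − 1/0.315)/(4π×0.00103) = 98.11 K/W
R_outer film = 1/(h·4πr_o²) = 1/(18.5×4π×0.315²) = 0.04335 K/W
R_total = 98.15 K/W
Q = ΔT/R_total = 194/98.15

Q ≈ 1.98 W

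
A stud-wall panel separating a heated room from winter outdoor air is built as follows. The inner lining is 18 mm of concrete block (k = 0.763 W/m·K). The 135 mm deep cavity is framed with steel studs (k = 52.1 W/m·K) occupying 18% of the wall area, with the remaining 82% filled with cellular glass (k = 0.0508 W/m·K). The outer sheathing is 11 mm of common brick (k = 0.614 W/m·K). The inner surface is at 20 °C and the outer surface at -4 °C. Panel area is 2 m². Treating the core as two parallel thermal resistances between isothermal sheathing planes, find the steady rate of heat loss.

Sheathing layers in series; stud and cavity paths in parallel between them.
R_inner = 0.018/(0.763×2) = 0.0118 K/W
R_stud  = 0.135/(52.1×0.18×2) = 0.007198 K/W
R_cav   = 0.135/(0.0508×0.82×2) = 1.62 K/W
1/R_core = 1/R_stud + 1/R_cav → R_core = 0.007166 K/W
R_outer = 0.011/(0.614×2) = 0.008958 K/W
R_total = 0.02792 K/W
Q = ΔT/R_total = 24/0.02792

Q ≈ 860 W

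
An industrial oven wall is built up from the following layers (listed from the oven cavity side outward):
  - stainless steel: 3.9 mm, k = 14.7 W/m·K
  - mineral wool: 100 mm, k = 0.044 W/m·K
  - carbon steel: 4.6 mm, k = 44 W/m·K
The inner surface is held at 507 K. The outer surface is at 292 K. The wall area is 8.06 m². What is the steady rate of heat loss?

Thermal resistances in series:
R_stainless steel = L/(kA) = 0.0039/(14.7×8.06) = 3.292×10^-5 K/W
R_mineral wool = L/(kA) = 0.1/(0.044×8.06) = 0.282 K/W
R_carbon steel = L/(kA) = 0.0046/(44×8.06) = 1.297×10^-5 K/W
R_total = 0.282 K/W
Q = ΔT / R_total = 215 / 0.282

Q ≈ 762 W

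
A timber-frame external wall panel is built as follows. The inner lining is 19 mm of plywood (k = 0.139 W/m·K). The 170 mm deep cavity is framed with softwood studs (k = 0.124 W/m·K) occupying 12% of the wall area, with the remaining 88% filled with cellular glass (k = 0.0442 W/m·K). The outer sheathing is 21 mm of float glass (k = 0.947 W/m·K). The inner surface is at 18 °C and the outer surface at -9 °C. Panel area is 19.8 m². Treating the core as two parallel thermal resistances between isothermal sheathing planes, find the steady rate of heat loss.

Q ≈ 161 W

Sheathing layers in series; stud and cavity paths in parallel between them.
R_inner = 0.019/(0.139×19.8) = 0.006904 K/W
R_stud  = 0.17/(0.124×0.12×19.8) = 0.577 K/W
R_cav   = 0.17/(0.0442×0.88×19.8) = 0.2207 K/W
1/R_core = 1/R_stud + 1/R_cav → R_core = 0.1597 K/W
R_outer = 0.021/(0.947×19.8) = 0.00112 K/W
R_total = 0.1677 K/W
Q = ΔT/R_total = 27/0.1677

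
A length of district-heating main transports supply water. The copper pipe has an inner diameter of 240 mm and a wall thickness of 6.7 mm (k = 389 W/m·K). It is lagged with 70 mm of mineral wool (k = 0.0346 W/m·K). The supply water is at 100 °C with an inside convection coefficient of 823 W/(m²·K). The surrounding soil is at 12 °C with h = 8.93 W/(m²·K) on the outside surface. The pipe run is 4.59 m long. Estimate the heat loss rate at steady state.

Q ≈ 191 W

Radial resistances (cylindrical: R_cond = ln(r_o/r_i)/(2πkL), R_conv = 1/(h·2πrL)):
R_inner film = 1/(h_i·2πr₁L) = 1/(823×2π×0.12×4.59) = 3.511×10^-4 K/W
R_copper pipe wall = ln(126.7/120)/(2π×389×4.59) = 4.843×10^-6 K/W
R_mineral wool = ln(196.7/126.7)/(2π×0.0346×4.59) = 0.4408 K/W
R_outer film = 1/(h_o·2πr_oL) = 1/(8.93×2π×0.1967×4.59) = 0.01974 K/W
R_total = 0.4609 K/W
Q = ΔT/R_total = 88/0.4609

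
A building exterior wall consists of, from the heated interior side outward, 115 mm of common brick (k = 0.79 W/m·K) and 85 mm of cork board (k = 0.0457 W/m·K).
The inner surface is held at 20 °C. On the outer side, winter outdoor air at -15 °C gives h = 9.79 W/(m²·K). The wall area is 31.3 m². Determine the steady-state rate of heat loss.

Q ≈ 520 W

Thermal resistances in series:
R_common brick = L/(kA) = 0.115/(0.79×31.3) = 0.004651 K/W
R_cork board = L/(kA) = 0.085/(0.0457×31.3) = 0.05942 K/W
R_outer film = 1/(h_o·A) = 1/(9.79×31.3) = 0.003263 K/W
R_total = 0.06734 K/W
Q = ΔT / R_total = 35 / 0.06734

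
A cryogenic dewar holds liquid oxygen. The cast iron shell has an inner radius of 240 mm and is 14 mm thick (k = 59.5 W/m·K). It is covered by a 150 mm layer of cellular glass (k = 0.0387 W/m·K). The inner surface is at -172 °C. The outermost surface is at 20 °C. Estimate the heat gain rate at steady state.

Radial (spherical) resistances in series:
R_cast iron shell = (1/0.24 − 1/0.254)/(4π×59.5) = 3.072×10^-4 K/W
R_cellular glass = (1/0.254 − 1/0.404)/(4π×0.0387) = 3.006 K/W
R_total = 3.006 K/W
Q = ΔT/R_total = 192/3.006

Q ≈ 63.9 W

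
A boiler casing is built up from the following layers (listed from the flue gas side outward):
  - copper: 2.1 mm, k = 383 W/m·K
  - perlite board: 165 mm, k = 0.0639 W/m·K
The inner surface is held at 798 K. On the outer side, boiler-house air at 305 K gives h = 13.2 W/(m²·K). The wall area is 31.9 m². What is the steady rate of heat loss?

Treating each layer as a thermal resistance in series:
R_copper = L/(kA) = 0.0021/(383×31.9) = 1.719×10^-7 K/W
R_perlite board = L/(kA) = 0.165/(0.0639×31.9) = 0.08095 K/W
R_outer film = 1/(h_o·A) = 1/(13.2×31.9) = 0.002375 K/W
R_total = 0.08332 K/W
Q = ΔT / R_total = 493 / 0.08332

Q ≈ 5920 W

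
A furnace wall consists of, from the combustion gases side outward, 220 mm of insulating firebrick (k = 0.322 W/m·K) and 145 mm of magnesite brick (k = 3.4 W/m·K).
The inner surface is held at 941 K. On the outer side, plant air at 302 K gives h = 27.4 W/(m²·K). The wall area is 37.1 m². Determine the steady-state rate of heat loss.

Treating each layer as a thermal resistance in series:
R_insulating firebrick = L/(kA) = 0.22/(0.322×37.1) = 0.01842 K/W
R_magnesite brick = L/(kA) = 0.145/(3.4×37.1) = 0.00115 K/W
R_outer film = 1/(h_o·A) = 1/(27.4×37.1) = 9.837×10^-4 K/W
R_total = 0.02055 K/W
Q = ΔT / R_total = 639 / 0.02055

Q ≈ 31100 W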